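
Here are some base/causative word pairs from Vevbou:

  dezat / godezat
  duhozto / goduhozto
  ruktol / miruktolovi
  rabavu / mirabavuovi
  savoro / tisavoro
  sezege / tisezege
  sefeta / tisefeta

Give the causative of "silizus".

tisilizus

"silizus" begins with s-. The stems beginning with s- (savoro → tisavoro, sezege → tisezege, sefeta → tisefeta) add the prefix ti-.
The other patterns: stems beginning with d- add the prefix go-; stems beginning with r- add mi- … -ovi around the stem.
So silizus → tisilizus.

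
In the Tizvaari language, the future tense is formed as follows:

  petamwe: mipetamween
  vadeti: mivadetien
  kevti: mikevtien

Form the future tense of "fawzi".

Every pair shown (petamwe → mipetamween, vadeti → mivadetien, kevti → mikevtien) follows the same rule: add mi- … -en around the stem.
So fawzi → mifawzien.

mifawzien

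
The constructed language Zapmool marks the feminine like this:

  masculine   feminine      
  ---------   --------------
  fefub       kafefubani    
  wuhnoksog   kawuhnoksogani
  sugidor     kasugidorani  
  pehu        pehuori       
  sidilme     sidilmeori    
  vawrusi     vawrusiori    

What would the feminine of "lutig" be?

kalutigani

"lutig" ends in a consonant. The stems ending in a consonant (fefub → kafefubani, wuhnoksog → kawuhnoksogani, sugidor → kasugidorani) add ka- … -ani around the stem.
So lutig → kalutigani.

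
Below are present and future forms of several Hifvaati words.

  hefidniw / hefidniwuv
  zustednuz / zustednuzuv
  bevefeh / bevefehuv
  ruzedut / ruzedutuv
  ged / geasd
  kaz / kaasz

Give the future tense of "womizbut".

womizbutuv

zustednuz and kaz both end in -z yet inflect differently (zustednuzuv, kaasz), so the final letter is not what conditions the rule; the number of vowels is.
"womizbut" has 3 vowels. The stems with 3 vowels (zustednuz → zustednuzuv, hefidniw → hefidniwuv, ruzedut → ruzedutuv) add -uv.
So womizbut → womizbutuv.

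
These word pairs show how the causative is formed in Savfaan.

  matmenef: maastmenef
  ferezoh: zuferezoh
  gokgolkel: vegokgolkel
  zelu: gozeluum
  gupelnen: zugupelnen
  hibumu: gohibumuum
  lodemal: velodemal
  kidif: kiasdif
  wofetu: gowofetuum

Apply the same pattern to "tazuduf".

taaszuduf

matmenef and gokgolkel both have last vowel 'e' yet inflect differently (maastmenef, vegokgolkel), so the last vowel is not what conditions the rule; the final letter is.
"tazuduf" ends in -f. The stems ending in -f (matmenef → maastmenef, kidif → kiasdif) insert -as- after the first vowel.
The other patterns: stems ending in -u add go- … -um around the stem; stems ending in -l add the prefix ve-; stems ending in -h or -n add the prefix zu-.
So tazuduf → taaszuduf.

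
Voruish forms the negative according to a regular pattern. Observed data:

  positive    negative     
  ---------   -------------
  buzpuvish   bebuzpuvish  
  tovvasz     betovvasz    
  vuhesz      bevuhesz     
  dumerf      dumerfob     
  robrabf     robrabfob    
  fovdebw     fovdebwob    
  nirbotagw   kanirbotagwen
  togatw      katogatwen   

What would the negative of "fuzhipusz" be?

"fuzhipusz" has second-to-last letter 's'. The stems whose second-to-last letter is 's' (vuhesz → bevuhesz, tovvasz → betovvasz, buzpuvish → bebuzpuvish) add the prefix be-.
The other patterns: stems whose second-to-last letter is 'b' or 'r' add -ob; stems whose second-to-last letter is 'g' or 't' add ka- … -en around the stem.
So fuzhipusz → befuzhipusz.

befuzhipusz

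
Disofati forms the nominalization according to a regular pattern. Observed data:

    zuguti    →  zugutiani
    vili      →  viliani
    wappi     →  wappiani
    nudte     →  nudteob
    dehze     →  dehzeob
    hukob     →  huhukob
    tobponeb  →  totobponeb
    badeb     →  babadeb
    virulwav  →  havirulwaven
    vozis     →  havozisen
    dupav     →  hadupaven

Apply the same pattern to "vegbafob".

nudte and tobponeb both have last vowel 'e' yet inflect differently (nudteob, totobponeb), so the last vowel is not what conditions the rule; the final letter is.
"vegbafob" ends in -b. The stems ending in -b (hukob → huhukob, tobponeb → totobponeb, badeb → babadeb) repeat the first consonant+vowel as a prefix.
So vegbafob → vevegbafob.

vevegbafob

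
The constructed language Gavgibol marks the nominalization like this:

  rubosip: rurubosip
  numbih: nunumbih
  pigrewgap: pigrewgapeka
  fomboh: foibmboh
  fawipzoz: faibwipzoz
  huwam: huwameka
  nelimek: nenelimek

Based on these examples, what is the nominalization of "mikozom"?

miibkozom

rubosip and pigrewgap both end in -p yet inflect differently (rurubosip, pigrewgapeka), so the final letter is not what conditions the rule; the last vowel is.
"mikozom" has last vowel 'o'. The stems whose last vowel is 'o' (fawipzoz → faibwipzoz, fomboh → foibmboh) insert -ib- after the first vowel.
So mikozom → miibkozom.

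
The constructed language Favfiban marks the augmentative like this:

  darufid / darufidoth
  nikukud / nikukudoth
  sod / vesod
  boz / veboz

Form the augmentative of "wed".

vewed

darufid and sod both end in -d yet inflect differently (darufidoth, vesod), so the final letter is not what conditions the rule; the number of vowels is.
"wed" has 1 vowel. The stems with 1 vowel (sod → vesod, boz → veboz) add the prefix ve-.
The other pattern: stems with 3 vowels add -oth.
So wed → vewed.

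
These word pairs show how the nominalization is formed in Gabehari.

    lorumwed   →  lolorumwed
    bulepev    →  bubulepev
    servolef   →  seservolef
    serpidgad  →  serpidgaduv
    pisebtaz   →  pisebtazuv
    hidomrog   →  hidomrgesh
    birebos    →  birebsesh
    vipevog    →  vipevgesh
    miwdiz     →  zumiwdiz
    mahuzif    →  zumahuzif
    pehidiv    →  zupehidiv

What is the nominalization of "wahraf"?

wahrafuv

lorumwed and serpidgad both end in -d yet inflect differently (lolorumwed, serpidgaduv), so the final letter is not what conditions the rule; the last vowel is.
"wahraf" has last vowel 'a'. The stems whose last vowel is 'a' (serpidgad → serpidgaduv, pisebtaz → pisebtazuv) add -uv.
So wahraf → wahrafuv.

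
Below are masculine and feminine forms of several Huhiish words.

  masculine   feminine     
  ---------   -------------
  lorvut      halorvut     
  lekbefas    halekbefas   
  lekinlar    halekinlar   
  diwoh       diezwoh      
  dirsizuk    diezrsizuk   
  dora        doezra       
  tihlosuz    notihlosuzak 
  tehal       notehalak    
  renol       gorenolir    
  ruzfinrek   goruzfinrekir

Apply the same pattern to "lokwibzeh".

halokwibzeh

"lokwibzeh" begins with l-. The stems beginning with l- (lorvut → halorvut, lekbefas → halekbefas, lekinlar → halekinlar) add the prefix ha-.
So lokwibzeh → halokwibzeh.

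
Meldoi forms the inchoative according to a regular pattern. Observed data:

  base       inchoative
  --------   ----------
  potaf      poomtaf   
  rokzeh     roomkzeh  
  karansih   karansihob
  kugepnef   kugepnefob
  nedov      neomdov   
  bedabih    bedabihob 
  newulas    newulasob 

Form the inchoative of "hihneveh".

"hihneveh" has 3 vowels. The stems with 3 vowels (bedabih → bedabihob, newulas → newulasob, karansih → karansihob) add -ob.
The other pattern: stems with 2 vowels insert -om- after the first vowel.
So hihneveh → hihnevehob.

hihnevehob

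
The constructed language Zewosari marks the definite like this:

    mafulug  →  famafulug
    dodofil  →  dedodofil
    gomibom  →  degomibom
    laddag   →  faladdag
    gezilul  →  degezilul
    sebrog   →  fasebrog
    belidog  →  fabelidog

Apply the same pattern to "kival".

dekival

sebrog and gomibom both have last vowel 'o' yet inflect differently (fasebrog, degomibom), so the last vowel is not what conditions the rule; the final letter is.
"kival" ends in -l. The stems ending in -l (dodofil → dedodofil, gezilul → degezilul) add the prefix de-.
The other pattern: stems ending in -g add the prefix fa-.
So kival → dekival.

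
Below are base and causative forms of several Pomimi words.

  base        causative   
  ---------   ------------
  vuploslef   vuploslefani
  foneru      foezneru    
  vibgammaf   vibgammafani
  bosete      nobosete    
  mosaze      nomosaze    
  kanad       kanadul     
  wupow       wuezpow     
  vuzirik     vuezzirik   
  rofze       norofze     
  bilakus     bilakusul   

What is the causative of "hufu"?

kanad and vibgammaf both have last vowel 'a' yet inflect differently (kanadul, vibgammafani), so the last vowel is not what conditions the rule; the final letter is.
"hufu" ends in -u. The one such stem in the data (foneru → foezneru) inserts -ez- after the first vowel (as do vuzirik, wupow), so the same rule applies.
So hufu → huezfu.

huezfu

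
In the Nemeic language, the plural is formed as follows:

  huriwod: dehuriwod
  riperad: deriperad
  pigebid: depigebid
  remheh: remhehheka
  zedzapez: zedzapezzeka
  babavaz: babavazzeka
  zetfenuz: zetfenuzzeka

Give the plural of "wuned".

riperad and babavaz both have last vowel 'a' yet inflect differently (deriperad, babavazzeka), so the last vowel is not what conditions the rule; the final letter is.
"wuned" ends in -d. The stems ending in -d (huriwod → dehuriwod, riperad → deriperad, pigebid → depigebid) add the prefix de-.
So wuned → dewuned.

dewuned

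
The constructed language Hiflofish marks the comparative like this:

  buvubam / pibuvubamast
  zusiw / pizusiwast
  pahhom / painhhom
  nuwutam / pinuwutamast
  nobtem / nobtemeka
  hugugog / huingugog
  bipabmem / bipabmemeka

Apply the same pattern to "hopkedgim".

pihopkedgimast

nobtem and pahhom both end in -m yet inflect differently (nobtemeka, painhhom), so the final letter is not what conditions the rule; the last vowel is.
"hopkedgim" has last vowel 'i'. The one such stem in the data (zusiw → pizusiwast) adds pi- … -ast around the stem, so the same rule applies.
So hopkedgim → pihopkedgimast.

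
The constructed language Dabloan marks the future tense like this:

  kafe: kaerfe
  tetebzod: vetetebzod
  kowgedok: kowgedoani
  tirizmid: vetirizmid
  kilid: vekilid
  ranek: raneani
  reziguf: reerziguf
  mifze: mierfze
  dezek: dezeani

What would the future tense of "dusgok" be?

tetebzod and kowgedok both have last vowel 'o' yet inflect differently (vetetebzod, kowgedoani), so the last vowel is not what conditions the rule; the final letter is.
"dusgok" ends in -k. The stems ending in -k (dezek → dezeani, kowgedok → kowgedoani, ranek → raneani) drop the final letter and add -ani.
So dusgok → dusgoani.

dusgoani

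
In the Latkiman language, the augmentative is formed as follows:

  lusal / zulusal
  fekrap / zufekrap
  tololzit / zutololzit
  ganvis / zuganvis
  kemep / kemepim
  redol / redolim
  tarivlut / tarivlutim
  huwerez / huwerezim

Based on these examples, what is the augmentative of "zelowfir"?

zuzelowfir

fekrap and kemep both end in -p yet inflect differently (zufekrap, kemepim), so the final letter is not what conditions the rule; the last vowel is.
"zelowfir" has last vowel 'i'. The stems whose last vowel is 'i' (tololzit → zutololzit, ganvis → zuganvis) add the prefix zu-.
The other pattern: stems whose last vowel is 'e', 'o' or 'u' add -im.
So zelowfir → zuzelowfir.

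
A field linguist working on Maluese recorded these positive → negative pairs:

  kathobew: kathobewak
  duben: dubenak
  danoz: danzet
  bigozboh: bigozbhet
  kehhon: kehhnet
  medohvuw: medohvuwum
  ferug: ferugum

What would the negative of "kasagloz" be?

kasaglzet

duben and kehhon both end in -n yet inflect differently (dubenak, kehhnet), so the final letter is not what conditions the rule; the last vowel is.
"kasagloz" has last vowel 'o'. The stems whose last vowel is 'o' (danoz → danzet, bigozboh → bigozbhet, kehhon → kehhnet) delete the last vowel and add -et.
The other patterns: stems whose last vowel is 'e' add -ak; stems whose last vowel is 'u' add -um.
So kasagloz → kasaglzet.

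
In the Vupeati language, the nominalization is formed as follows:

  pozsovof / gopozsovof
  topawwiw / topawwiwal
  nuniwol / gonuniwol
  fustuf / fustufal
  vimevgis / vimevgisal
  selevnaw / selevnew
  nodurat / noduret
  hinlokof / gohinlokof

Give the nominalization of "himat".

himet

"himat" has last vowel 'a'. The stems whose last vowel is 'a' (selevnaw → selevnew, nodurat → noduret) change the last vowel to 'e'.
The other patterns: stems whose last vowel is 'o' add the prefix go-; stems whose last vowel is 'i' or 'u' add -al.
So himat → himet.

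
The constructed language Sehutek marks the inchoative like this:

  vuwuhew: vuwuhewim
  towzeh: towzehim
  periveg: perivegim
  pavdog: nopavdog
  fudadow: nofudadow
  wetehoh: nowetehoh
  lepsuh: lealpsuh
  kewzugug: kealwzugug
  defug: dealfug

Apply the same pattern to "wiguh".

wialguh

periveg and pavdog both end in -g yet inflect differently (perivegim, nopavdog), so the final letter is not what conditions the rule; the last vowel is.
"wiguh" has last vowel 'u'. The stems whose last vowel is 'u' (lepsuh → lealpsuh, kewzugug → kealwzugug, defug → dealfug) insert -al- after the first vowel.
The other patterns: stems whose last vowel is 'e' add -im; stems whose last vowel is 'o' add the prefix no-.
So wiguh → wialguh.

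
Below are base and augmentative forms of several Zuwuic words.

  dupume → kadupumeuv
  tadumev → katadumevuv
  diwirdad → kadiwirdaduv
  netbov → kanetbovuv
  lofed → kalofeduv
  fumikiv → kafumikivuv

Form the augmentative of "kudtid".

kakudtiduv

Every pair shown (dupume → kadupumeuv, tadumev → katadumevuv, diwirdad → kadiwirdaduv, …) follows the same rule: add ka- … -uv around the stem.
So kudtid → kakudtiduv.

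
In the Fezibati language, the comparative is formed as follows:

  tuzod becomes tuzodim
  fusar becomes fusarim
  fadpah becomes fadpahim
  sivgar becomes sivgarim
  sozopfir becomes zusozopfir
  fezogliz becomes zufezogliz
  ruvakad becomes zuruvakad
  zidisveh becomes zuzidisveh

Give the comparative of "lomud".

lomudim

fusar and sozopfir both end in -r yet inflect differently (fusarim, zusozopfir), so the final letter is not what conditions the rule; the number of vowels is.
"lomud" has 2 vowels. The stems with 2 vowels (tuzod → tuzodim, fusar → fusarim, fadpah → fadpahim) add -im.
So lomud → lomudim.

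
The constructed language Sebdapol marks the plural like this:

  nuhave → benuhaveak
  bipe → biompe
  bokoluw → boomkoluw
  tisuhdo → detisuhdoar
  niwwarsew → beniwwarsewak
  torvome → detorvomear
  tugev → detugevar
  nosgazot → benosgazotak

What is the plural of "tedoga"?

"tedoga" begins with t-. The stems beginning with t- (tugev → detugevar, tisuhdo → detisuhdoar, torvome → detorvomear) add de- … -ar around the stem.
So tedoga → detedogaar.

detedogaar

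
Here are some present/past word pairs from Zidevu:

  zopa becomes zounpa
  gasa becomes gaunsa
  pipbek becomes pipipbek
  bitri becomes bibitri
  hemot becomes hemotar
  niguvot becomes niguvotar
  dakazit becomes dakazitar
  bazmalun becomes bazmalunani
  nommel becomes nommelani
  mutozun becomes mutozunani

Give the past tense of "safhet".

"safhet" ends in -t. The stems ending in -t (hemot → hemotar, niguvot → niguvotar, dakazit → dakazitar) add -ar.
The other patterns: stems ending in -a insert -un- after the first vowel; stems ending in -i or -k repeat the first consonant+vowel as a prefix; stems ending in -l or -n add -ani.
So safhet → safhetar.

safhetar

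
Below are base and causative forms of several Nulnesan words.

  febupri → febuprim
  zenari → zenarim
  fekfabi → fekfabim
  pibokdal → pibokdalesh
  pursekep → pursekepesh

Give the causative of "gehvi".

gehvim

febupri and pibokdal both have 3 vowels yet inflect differently (febuprim, pibokdalesh), so the number of vowels is not what conditions the rule; the final letter is.
"gehvi" ends in -i. The stems ending in -i (febupri → febuprim, zenari → zenarim, fekfabi → fekfabim) drop the final letter and add -im.
The other pattern: stems ending in -l or -p add -esh.
So gehvi → gehvim.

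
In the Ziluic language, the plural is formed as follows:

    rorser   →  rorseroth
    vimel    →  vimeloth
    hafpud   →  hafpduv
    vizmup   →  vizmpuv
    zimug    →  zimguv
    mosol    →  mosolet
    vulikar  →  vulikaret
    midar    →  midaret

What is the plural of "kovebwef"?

vimel and mosol both end in -l yet inflect differently (vimeloth, mosolet), so the final letter is not what conditions the rule; the last vowel is.
"kovebwef" has last vowel 'e'. The stems whose last vowel is 'e' (rorser → rorseroth, vimel → vimeloth) add -oth.
The other patterns: stems whose last vowel is 'u' delete the last vowel and add -uv; stems whose last vowel is 'a' or 'o' add -et.
So kovebwef → kovebwefoth.

kovebwefoth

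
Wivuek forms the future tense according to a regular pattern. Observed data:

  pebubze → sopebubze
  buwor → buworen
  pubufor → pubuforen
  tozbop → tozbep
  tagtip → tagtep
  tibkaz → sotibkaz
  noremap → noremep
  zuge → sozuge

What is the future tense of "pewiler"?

pewileren

tozbop and pubufor both have last vowel 'o' yet inflect differently (tozbep, pubuforen), so the last vowel is not what conditions the rule; the final letter is.
"pewiler" ends in -r. The stems ending in -r (pubufor → pubuforen, buwor → buworen) add -en.
The other patterns: stems ending in -p change the last vowel to 'e'; stems ending in -e or -z add the prefix so-.
So pewiler → pewileren.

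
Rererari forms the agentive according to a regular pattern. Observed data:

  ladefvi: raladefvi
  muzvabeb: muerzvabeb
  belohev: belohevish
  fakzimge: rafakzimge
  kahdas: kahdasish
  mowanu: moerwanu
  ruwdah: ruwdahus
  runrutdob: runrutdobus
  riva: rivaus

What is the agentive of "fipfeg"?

runrutdob and muzvabeb both end in -b yet inflect differently (runrutdobus, muerzvabeb), so the final letter is not what conditions the rule; the first letter is.
"fipfeg" begins with f-. The one such stem in the data (fakzimge → rafakzimge) adds the prefix ra-, so the same rule applies.
The other patterns: stems beginning with r- add -us; stems beginning with m- insert -er- after the first vowel; stems beginning with b- or k- add -ish.
So fipfeg → rafipfeg.

rafipfeg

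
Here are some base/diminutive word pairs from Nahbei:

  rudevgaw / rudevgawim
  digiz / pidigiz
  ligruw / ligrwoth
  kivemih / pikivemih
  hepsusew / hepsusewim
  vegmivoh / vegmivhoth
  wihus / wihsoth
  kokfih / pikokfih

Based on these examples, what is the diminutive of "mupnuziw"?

hepsusew and ligruw both end in -w yet inflect differently (hepsusewim, ligrwoth), so the final letter is not what conditions the rule; the last vowel is.
"mupnuziw" has last vowel 'i'. The stems whose last vowel is 'i' (digiz → pidigiz, kokfih → pikokfih, kivemih → pikivemih) add the prefix pi-.
So mupnuziw → pimupnuziw.

pimupnuziw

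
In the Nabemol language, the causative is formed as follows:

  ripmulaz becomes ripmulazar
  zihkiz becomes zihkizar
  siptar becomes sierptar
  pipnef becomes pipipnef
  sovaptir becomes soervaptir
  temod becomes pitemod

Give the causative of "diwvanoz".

diwvanozar

sovaptir and zihkiz both have last vowel 'i' yet inflect differently (soervaptir, zihkizar), so the last vowel is not what conditions the rule; the final letter is.
"diwvanoz" ends in -z. The stems ending in -z (zihkiz → zihkizar, ripmulaz → ripmulazar) add -ar.
The other patterns: stems ending in -r insert -er- after the first vowel; stems ending in -d or -f add the prefix pi-.
So diwvanoz → diwvanozar.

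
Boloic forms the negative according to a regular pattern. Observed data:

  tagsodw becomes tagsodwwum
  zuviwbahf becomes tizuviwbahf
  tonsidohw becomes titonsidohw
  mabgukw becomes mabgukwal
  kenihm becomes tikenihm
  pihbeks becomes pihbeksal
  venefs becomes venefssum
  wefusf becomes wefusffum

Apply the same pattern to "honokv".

honokval

"honokv" has second-to-last letter 'k'. The stems whose second-to-last letter is 'k' (mabgukw → mabgukwal, pihbeks → pihbeksal) add -al.
So honokv → honokval.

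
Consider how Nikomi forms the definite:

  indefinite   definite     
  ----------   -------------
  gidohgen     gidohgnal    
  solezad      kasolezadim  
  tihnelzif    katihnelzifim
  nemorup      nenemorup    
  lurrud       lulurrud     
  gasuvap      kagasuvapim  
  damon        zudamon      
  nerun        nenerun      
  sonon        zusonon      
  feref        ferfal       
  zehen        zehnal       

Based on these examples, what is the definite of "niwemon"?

zuniwemon

"niwemon" has last vowel 'o'. The stems whose last vowel is 'o' (sonon → zusonon, damon → zudamon) add the prefix zu-.
The other patterns: stems whose last vowel is 'a' or 'i' add ka- … -im around the stem; stems whose last vowel is 'u' repeat the first consonant+vowel as a prefix; stems whose last vowel is 'e' delete the last vowel and add -al.
So niwemon → zuniwemon.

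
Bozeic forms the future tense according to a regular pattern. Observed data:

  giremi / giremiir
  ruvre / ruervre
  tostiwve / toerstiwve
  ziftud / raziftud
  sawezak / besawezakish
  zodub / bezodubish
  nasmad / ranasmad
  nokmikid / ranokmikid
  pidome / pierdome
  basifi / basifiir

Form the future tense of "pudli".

basifi and nokmikid both have last vowel 'i' yet inflect differently (basifiir, ranokmikid), so the last vowel is not what conditions the rule; the final letter is.
"pudli" ends in -i. The stems ending in -i (basifi → basifiir, giremi → giremiir) add -ir.
So pudli → pudliir.

pudliir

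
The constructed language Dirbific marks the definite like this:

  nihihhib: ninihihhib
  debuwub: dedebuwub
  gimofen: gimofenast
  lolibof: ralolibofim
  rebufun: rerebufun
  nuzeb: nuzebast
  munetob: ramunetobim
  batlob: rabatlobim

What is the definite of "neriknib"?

nihihhib and nuzeb both end in -b yet inflect differently (ninihihhib, nuzebast), so the final letter is not what conditions the rule; the last vowel is.
"neriknib" has last vowel 'i'. The one such stem in the data (nihihhib → ninihihhib) repeats the first consonant+vowel as a prefix (as do rebufun, debuwub), so the same rule applies.
The other patterns: stems whose last vowel is 'e' add -ast; stems whose last vowel is 'o' add ra- … -im around the stem.
So neriknib → neneriknib.

neneriknib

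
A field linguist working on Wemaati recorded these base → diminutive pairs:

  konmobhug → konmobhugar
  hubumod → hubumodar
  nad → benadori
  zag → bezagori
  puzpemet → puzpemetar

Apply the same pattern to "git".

"git" has 1 vowel. The stems with 1 vowel (zag → bezagori, nad → benadori) add be- … -ori around the stem.
The other pattern: stems with 3 vowels add -ar.
So git → begitori.

begitori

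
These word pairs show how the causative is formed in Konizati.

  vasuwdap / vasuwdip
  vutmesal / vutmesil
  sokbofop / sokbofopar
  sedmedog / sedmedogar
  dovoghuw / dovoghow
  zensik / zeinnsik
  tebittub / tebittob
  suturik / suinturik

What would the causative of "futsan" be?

futsin

"futsan" has last vowel 'a'. The stems whose last vowel is 'a' (vutmesal → vutmesil, vasuwdap → vasuwdip) change the last vowel to 'i'.
The other patterns: stems whose last vowel is 'u' change the last vowel to 'o'; stems whose last vowel is 'i' insert -in- after the first vowel; stems whose last vowel is 'o' add -ar.
So futsan → futsin.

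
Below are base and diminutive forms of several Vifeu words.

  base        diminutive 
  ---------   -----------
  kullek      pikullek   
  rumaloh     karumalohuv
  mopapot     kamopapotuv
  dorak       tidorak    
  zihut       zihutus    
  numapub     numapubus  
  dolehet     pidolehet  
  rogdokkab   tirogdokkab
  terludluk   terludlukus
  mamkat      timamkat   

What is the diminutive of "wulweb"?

piwulweb

dorak and kullek both end in -k yet inflect differently (tidorak, pikullek), so the final letter is not what conditions the rule; the last vowel is.
"wulweb" has last vowel 'e'. The stems whose last vowel is 'e' (kullek → pikullek, dolehet → pidolehet) add the prefix pi-.
The other patterns: stems whose last vowel is 'a' add the prefix ti-; stems whose last vowel is 'o' add ka- … -uv around the stem; stems whose last vowel is 'u' add -us.
So wulweb → piwulweb.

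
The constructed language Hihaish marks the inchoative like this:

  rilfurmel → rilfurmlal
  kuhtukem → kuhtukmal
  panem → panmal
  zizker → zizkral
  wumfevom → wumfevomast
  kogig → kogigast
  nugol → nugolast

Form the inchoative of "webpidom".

kuhtukem and wumfevom both end in -m yet inflect differently (kuhtukmal, wumfevomast), so the final letter is not what conditions the rule; the last vowel is.
"webpidom" has last vowel 'o'. The stems whose last vowel is 'o' (wumfevom → wumfevomast, nugol → nugolast) add -ast.
The other pattern: stems whose last vowel is 'e' delete the last vowel and add -al.
So webpidom → webpidomast.

webpidomast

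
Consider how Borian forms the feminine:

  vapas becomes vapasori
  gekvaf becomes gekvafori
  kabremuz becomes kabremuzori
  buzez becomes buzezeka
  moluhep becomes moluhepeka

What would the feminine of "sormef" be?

buzez and kabremuz both end in -z yet inflect differently (buzezeka, kabremuzori), so the final letter is not what conditions the rule; the last vowel is.
"sormef" has last vowel 'e'. The stems whose last vowel is 'e' (buzez → buzezeka, moluhep → moluhepeka) add -eka.
The other pattern: stems whose last vowel is 'a' or 'u' add -ori.
So sormef → sormefeka.

sormefeka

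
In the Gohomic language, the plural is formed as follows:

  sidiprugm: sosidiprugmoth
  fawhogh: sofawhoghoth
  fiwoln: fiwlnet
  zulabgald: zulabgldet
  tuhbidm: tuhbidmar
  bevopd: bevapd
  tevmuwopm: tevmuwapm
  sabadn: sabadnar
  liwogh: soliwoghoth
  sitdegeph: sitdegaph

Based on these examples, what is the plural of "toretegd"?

sotoretegdoth

sidiprugm and tuhbidm both end in -m yet inflect differently (sosidiprugmoth, tuhbidmar), so the final letter is not what conditions the rule; the second-to-last letter is.
"toretegd" has second-to-last letter 'g'. The stems whose second-to-last letter is 'g' (liwogh → soliwoghoth, fawhogh → sofawhoghoth, sidiprugm → sosidiprugmoth) add so- … -oth around the stem.
So toretegd → sotoretegdoth.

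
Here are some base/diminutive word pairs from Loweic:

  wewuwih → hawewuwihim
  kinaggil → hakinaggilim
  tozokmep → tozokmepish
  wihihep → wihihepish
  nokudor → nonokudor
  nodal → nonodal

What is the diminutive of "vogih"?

havogihim

"vogih" has last vowel 'i'. The stems whose last vowel is 'i' (wewuwih → hawewuwihim, kinaggil → hakinaggilim) add ha- … -im around the stem.
The other patterns: stems whose last vowel is 'e' add -ish; stems whose last vowel is 'a' or 'o' add the prefix no-.
So vogih → havogihim.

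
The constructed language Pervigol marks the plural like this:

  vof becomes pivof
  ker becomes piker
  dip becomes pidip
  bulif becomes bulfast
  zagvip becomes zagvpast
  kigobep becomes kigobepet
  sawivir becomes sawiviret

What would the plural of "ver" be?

vof and bulif both end in -f yet inflect differently (pivof, bulfast), so the final letter is not what conditions the rule; the number of vowels is.
"ver" has 1 vowel. The stems with 1 vowel (vof → pivof, ker → piker, dip → pidip) add the prefix pi-.
So ver → piver.

piver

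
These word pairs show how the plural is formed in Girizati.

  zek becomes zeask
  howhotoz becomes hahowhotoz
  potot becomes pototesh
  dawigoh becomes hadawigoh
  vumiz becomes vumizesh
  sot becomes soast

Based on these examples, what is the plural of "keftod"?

keftodesh

sot and potot both end in -t yet inflect differently (soast, pototesh), so the final letter is not what conditions the rule; the number of vowels is.
"keftod" has 2 vowels. The stems with 2 vowels (vumiz → vumizesh, potot → pototesh) add -esh.
So keftod → keftodesh.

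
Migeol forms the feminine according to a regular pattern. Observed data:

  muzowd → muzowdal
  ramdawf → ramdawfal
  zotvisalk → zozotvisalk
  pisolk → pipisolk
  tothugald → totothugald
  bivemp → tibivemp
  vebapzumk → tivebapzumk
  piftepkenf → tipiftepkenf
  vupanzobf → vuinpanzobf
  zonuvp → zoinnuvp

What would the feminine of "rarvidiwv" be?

rarvidiwval

muzowd and tothugald both end in -d yet inflect differently (muzowdal, totothugald), so the final letter is not what conditions the rule; the second-to-last letter is.
"rarvidiwv" has second-to-last letter 'w'. The stems whose second-to-last letter is 'w' (muzowd → muzowdal, ramdawf → ramdawfal) add -al.
So rarvidiwv → rarvidiwval.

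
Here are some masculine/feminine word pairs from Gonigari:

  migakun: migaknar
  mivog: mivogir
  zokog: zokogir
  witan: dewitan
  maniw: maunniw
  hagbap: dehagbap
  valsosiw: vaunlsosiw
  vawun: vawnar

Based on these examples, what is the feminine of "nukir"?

nuunkir

witan and migakun both end in -n yet inflect differently (dewitan, migaknar), so the final letter is not what conditions the rule; the last vowel is.
"nukir" has last vowel 'i'. The stems whose last vowel is 'i' (valsosiw → vaunlsosiw, maniw → maunniw) insert -un- after the first vowel.
So nukir → nuunkir.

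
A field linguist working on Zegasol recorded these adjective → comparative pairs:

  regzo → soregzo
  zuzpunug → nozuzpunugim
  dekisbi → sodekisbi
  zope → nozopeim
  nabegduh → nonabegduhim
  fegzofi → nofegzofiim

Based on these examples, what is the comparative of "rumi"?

"rumi" begins with r-. The one such stem in the data (regzo → soregzo) adds the prefix so-, so the same rule applies.
The other pattern: stems beginning with f-, n- or z- add no- … -im around the stem.
So rumi → sorumi.

sorumi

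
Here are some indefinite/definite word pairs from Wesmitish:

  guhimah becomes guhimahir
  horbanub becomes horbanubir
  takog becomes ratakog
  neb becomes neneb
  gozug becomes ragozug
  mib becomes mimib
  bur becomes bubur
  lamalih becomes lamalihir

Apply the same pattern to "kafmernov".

neb and horbanub both end in -b yet inflect differently (neneb, horbanubir), so the final letter is not what conditions the rule; the number of vowels is.
"kafmernov" has 3 vowels. The stems with 3 vowels (horbanub → horbanubir, lamalih → lamalihir, guhimah → guhimahir) add -ir.
The other patterns: stems with 1 vowel repeat the first consonant+vowel as a prefix; stems with 2 vowels add the prefix ra-.
So kafmernov → kafmernovir.

kafmernovir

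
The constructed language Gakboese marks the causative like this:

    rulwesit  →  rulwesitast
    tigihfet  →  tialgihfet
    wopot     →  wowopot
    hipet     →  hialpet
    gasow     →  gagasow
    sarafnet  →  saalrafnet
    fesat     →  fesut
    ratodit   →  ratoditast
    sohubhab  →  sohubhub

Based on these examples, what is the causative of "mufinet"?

"mufinet" has last vowel 'e'. The stems whose last vowel is 'e' (hipet → hialpet, tigihfet → tialgihfet, sarafnet → saalrafnet) insert -al- after the first vowel.
So mufinet → mualfinet.

mualfinet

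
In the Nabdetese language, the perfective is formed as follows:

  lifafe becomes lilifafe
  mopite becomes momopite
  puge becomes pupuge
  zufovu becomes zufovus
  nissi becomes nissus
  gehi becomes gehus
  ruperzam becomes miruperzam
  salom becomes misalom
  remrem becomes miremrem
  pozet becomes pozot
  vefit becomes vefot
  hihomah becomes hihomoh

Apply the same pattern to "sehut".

sehot

lifafe and remrem both have last vowel 'e' yet inflect differently (lilifafe, miremrem), so the last vowel is not what conditions the rule; the final letter is.
"sehut" ends in -t. The stems ending in -t (pozet → pozot, vefit → vefot) change the last vowel to 'o'.
So sehut → sehot.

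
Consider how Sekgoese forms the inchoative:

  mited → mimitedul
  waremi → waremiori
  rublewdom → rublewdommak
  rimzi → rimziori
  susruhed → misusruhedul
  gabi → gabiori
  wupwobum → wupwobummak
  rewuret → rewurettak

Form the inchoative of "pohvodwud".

susruhed and rewuret both have last vowel 'e' yet inflect differently (misusruhedul, rewurettak), so the last vowel is not what conditions the rule; the final letter is.
"pohvodwud" ends in -d. The stems ending in -d (susruhed → misusruhedul, mited → mimitedul) add mi- … -ul around the stem.
So pohvodwud → mipohvodwudul.

mipohvodwudul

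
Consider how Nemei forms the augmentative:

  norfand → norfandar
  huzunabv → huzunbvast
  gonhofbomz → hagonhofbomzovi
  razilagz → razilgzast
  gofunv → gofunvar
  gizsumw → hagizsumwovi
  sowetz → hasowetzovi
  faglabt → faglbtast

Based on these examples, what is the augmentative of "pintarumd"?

"pintarumd" has second-to-last letter 'm'. The stems whose second-to-last letter is 'm' (gonhofbomz → hagonhofbomzovi, gizsumw → hagizsumwovi) add ha- … -ovi around the stem.
So pintarumd → hapintarumdovi.

hapintarumdovi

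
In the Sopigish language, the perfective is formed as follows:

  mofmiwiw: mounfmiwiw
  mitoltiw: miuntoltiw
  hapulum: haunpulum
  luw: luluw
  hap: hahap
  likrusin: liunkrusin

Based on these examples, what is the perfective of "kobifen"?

mitoltiw and luw both end in -w yet inflect differently (miuntoltiw, luluw), so the final letter is not what conditions the rule; the number of vowels is.
"kobifen" has 3 vowels. The stems with 3 vowels (mitoltiw → miuntoltiw, hapulum → haunpulum, likrusin → liunkrusin) insert -un- after the first vowel.
The other pattern: stems with 1 vowel repeat the first consonant+vowel as a prefix.
So kobifen → kounbifen.

kounbifen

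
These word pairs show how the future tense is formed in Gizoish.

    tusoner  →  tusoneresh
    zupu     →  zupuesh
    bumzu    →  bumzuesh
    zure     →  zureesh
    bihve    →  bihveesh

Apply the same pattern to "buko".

Every pair shown (tusoner → tusoneresh, zupu → zupuesh, bumzu → bumzuesh, …) follows the same rule: add -esh.
So buko → bukoesh.

bukoesh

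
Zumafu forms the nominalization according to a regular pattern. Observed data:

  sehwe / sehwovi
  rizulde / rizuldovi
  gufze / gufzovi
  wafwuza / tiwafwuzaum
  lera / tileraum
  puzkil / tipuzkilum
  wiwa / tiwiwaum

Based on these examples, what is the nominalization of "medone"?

medonovi

rizulde and wafwuza both have 3 vowels yet inflect differently (rizuldovi, tiwafwuzaum), so the number of vowels is not what conditions the rule; the final letter is.
"medone" ends in -e. The stems ending in -e (sehwe → sehwovi, rizulde → rizuldovi, gufze → gufzovi) drop the final letter and add -ovi.
The other pattern: stems ending in -a or -l add ti- … -um around the stem.
So medone → medonovi.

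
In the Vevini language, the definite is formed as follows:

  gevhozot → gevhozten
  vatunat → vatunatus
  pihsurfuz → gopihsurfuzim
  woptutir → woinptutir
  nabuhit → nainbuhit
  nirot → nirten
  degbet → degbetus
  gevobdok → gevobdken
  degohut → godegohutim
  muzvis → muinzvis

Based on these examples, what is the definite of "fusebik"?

"fusebik" has last vowel 'i'. The stems whose last vowel is 'i' (muzvis → muinzvis, nabuhit → nainbuhit, woptutir → woinptutir) insert -in- after the first vowel.
So fusebik → fuinsebik.

fuinsebik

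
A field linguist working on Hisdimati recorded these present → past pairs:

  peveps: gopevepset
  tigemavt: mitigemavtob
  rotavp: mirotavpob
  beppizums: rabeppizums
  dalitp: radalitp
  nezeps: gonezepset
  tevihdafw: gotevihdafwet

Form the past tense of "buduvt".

mibuduvtob

rotavp and dalitp both end in -p yet inflect differently (mirotavpob, radalitp), so the final letter is not what conditions the rule; the second-to-last letter is.
"buduvt" has second-to-last letter 'v'. The stems whose second-to-last letter is 'v' (rotavp → mirotavpob, tigemavt → mitigemavtob) add mi- … -ob around the stem.
The other patterns: stems whose second-to-last letter is 'm' or 't' add the prefix ra-; stems whose second-to-last letter is 'f' or 'p' add go- … -et around the stem.
So buduvt → mibuduvtob.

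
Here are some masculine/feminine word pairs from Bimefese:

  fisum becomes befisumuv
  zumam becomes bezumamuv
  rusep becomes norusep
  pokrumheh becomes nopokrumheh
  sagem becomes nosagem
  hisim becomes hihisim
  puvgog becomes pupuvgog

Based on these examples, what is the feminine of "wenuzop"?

fisum and sagem both end in -m yet inflect differently (befisumuv, nosagem), so the final letter is not what conditions the rule; the last vowel is.
"wenuzop" has last vowel 'o'. The one such stem in the data (puvgog → pupuvgog) repeats the first consonant+vowel as a prefix (as does hisim), so the same rule applies.
So wenuzop → wewenuzop.

wewenuzop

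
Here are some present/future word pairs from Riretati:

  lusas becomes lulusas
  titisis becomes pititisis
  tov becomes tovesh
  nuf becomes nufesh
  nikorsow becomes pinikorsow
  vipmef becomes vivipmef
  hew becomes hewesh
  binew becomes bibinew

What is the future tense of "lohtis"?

"lohtis" has 2 vowels. The stems with 2 vowels (binew → bibinew, lusas → lulusas, vipmef → vivipmef) repeat the first consonant+vowel as a prefix.
So lohtis → lolohtis.

lolohtis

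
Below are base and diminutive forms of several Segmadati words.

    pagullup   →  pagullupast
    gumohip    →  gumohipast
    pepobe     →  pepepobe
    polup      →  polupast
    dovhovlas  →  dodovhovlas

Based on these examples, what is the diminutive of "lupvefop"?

pagullup and pepobe both begin with p- yet inflect differently (pagullupast, pepepobe), so the first letter is not what conditions the rule; the final letter is.
"lupvefop" ends in -p. The stems ending in -p (gumohip → gumohipast, pagullup → pagullupast, polup → polupast) add -ast.
So lupvefop → lupvefopast.

lupvefopast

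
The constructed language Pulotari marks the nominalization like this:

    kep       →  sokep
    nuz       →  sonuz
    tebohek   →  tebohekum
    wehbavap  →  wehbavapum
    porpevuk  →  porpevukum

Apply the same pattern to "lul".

solul

"lul" has 1 vowel. The stems with 1 vowel (kep → sokep, nuz → sonuz) add the prefix so-.
So lul → solul.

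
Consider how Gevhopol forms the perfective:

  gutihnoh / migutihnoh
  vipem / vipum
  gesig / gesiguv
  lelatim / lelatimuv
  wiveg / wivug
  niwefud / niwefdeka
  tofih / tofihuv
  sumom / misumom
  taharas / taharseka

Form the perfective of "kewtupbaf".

vipem and lelatim both end in -m yet inflect differently (vipum, lelatimuv), so the final letter is not what conditions the rule; the last vowel is.
"kewtupbaf" has last vowel 'a'. The one such stem in the data (taharas → taharseka) deletes the last vowel and adds -eka (as does niwefud), so the same rule applies.
So kewtupbaf → kewtupbfeka.

kewtupbfeka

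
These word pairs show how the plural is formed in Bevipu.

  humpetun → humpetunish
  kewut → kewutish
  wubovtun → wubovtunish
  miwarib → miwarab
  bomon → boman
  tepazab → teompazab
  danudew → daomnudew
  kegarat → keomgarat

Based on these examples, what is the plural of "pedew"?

peomdew

humpetun and bomon both end in -n yet inflect differently (humpetunish, boman), so the final letter is not what conditions the rule; the last vowel is.
"pedew" has last vowel 'e'. The one such stem in the data (danudew → daomnudew) inserts -om- after the first vowel (as do tepazab, kegarat), so the same rule applies.
The other patterns: stems whose last vowel is 'u' add -ish; stems whose last vowel is 'i' or 'o' change the last vowel to 'a'.
So pedew → peomdew.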